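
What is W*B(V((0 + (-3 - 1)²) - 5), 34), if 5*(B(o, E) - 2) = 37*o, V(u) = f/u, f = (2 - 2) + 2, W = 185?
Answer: 6808/11 ≈ 618.91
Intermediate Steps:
f = 2 (f = 0 + 2 = 2)
V(u) = 2/u
B(o, E) = 2 + 37*o/5 (B(o, E) = 2 + (37*o)/5 = 2 + 37*o/5)
W*B(V((0 + (-3 - 1)²) - 5), 34) = 185*(2 + 37*(2/((0 + (-3 - 1)²) - 5))/5) = 185*(2 + 37*(2/((0 + (-4)²) - 5))/5) = 185*(2 + 37*(2/((0 + 16) - 5))/5) = 185*(2 + 37*(2/(16 - 5))/5) = 185*(2 + 37*(2/11)/5) = 185*(2 + 37*(2*(1/11))/5) = 185*(2 + (37/5)*(2/11)) = 185*(2 + 74/55) = 185*(184/55) = 6808/11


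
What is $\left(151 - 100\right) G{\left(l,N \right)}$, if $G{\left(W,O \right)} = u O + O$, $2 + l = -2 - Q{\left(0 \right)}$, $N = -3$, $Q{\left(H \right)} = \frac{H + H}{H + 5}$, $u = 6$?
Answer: $-1071$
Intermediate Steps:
$Q{\left(H \right)} = \frac{2 H}{5 + H}$
$l = -4$ ($l = -2 - \left(2 + 2 \cdot 0 \frac{1}{5 + 0}\right) = -2 - \left(2 + 2 \cdot 0 \cdot \frac{1}{5}\right) = -2 - 2 = -4$)
$G{\left(W,O \right)} = 7 O$ ($G{\left(W,O \right)} = 6 O + O = 7 O$)
$\left(151 - 100\right) G{\left(l,N \right)} = \left(151 - 100\right) 7 \left(-3\right) = 51 \left(-21\right) = -1071$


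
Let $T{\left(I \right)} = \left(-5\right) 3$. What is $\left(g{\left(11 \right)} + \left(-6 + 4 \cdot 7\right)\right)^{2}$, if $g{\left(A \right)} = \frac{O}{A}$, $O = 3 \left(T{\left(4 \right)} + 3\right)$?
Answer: $\frac{42436}{121} \approx 350.71$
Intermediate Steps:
$T{\left(I \right)} = -15$
$O = -36$ ($O = 3 \left(-15 + 3\right) = 3 \left(-12\right) = -36$)
$g{\left(A \right)} = - \frac{36}{A}$
$\left(g{\left(11 \right)} + \left(-6 + 4 \cdot 7\right)\right)^{2} = \left(- \frac{36}{11} + \left(-6 + 4 \cdot 7\right)\right)^{2} = \left(\left(-36\right) \frac{1}{11} + \left(-6 + 28\right)\right)^{2} = \left(- \frac{36}{11} + 22\right)^{2} = \left(\frac{206}{11}\right)^{2} = \frac{42436}{121}$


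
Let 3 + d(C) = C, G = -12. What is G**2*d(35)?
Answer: 4608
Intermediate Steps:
d(C) = -3 + C
G**2*d(35) = (-12)**2*(-3 + 35) = 144*32 = 4608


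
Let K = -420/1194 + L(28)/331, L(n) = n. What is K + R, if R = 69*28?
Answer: 127241310/65869 ≈ 1931.7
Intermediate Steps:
R = 1932
K = -17598/65869 (K = -420/1194 + 28/331 = -420*1/1194 + 28*(1/331) = -70/199 + 28/331 = -17598/65869 ≈ -0.26717)
K + R = -17598/65869 + 1932 = 127241310/65869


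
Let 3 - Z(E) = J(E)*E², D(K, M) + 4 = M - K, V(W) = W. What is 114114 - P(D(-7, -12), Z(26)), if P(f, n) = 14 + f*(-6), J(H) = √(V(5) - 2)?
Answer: 114046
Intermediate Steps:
J(H) = √3 (J(H) = √(5 - 2) = √3)
D(K, M) = -4 + M - K (D(K, M) = -4 + (M - K) = -4 + M - K)
Z(E) = 3 - √3*E²
P(f, n) = 14 - 6*f
114114 - P(D(-7, -12), Z(26)) = 114114 - (14 - 6*(-4 - 12 - 1*(-7))) = 114114 - (14 - 6*(-4 - 12 + 7)) = 114114 - (14 - 6*(-9)) = 114114 - (14 + 54) = 114114 - 1*68 = 114114 - 68 = 114046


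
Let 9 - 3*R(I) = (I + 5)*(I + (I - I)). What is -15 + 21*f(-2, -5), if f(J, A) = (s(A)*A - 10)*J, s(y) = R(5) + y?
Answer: -3515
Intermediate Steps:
R(I) = 3 - I*(5 + I)/3 (R(I) = 3 - (I + 5)*(I + (I - I))/3 = 3 - (5 + I)*(I + 0)/3 = 3 - (5 + I)*I/3 = 3 - I*(5 + I)/3)
s(y) = -41/3 + y (s(y) = (3 - 5/3*5 - ⅓*5²) + y = (3 - 25/3 - ⅓*25) + y = (3 - 25/3 - 25/3) + y = -41/3 + y)
f(J, A) = J*(-10 + A*(-41/3 + A)) (f(J, A) = ((-41/3 + A)*A - 10)*J = (A*(-41/3 + A) - 10)*J = (-10 + A*(-41/3 + A))*J = J*(-10 + A*(-41/3 + A)))
-15 + 21*f(-2, -5) = -15 + 21*((⅓)*(-2)*(-30 - 5*(-41 + 3*(-5)))) = -15 + 21*((⅓)*(-2)*(-30 - 5*(-41 - 15))) = -15 + 21*((⅓)*(-2)*(-30 - 5*(-56))) = -15 + 21*((⅓)*(-2)*(-30 + 280)) = -15 + 21*((⅓)*(-2)*250) = -15 + 21*(-500/3) = -15 - 3500 = -3515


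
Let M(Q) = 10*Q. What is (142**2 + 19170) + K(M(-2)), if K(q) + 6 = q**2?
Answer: 39728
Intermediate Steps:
K(q) = -6 + q**2
(142**2 + 19170) + K(M(-2)) = (142**2 + 19170) + (-6 + (10*(-2))**2) = (20164 + 19170) + (-6 + (-20)**2) = 39334 + (-6 + 400) = 39334 + 394 = 39728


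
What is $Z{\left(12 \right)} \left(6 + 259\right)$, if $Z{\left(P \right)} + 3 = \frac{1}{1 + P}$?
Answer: $- \frac{10070}{13} \approx -774.62$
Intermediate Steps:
$Z{\left(P \right)} = -3 + \frac{1}{1 + P}$
$Z{\left(12 \right)} \left(6 + 259\right) = \frac{-2 - 36}{1 + 12} \left(6 + 259\right) = \frac{-2 - 36}{13} \cdot 265 = \frac{1}{13} \left(-38\right) 265 = \left(- \frac{38}{13}\right) 265 = - \frac{10070}{13}$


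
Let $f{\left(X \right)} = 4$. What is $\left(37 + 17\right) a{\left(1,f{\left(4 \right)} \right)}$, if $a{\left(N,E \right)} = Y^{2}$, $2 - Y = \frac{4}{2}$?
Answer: $0$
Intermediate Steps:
$Y = 0$ ($Y = 2 - \frac{4}{2} = 2 - 4 \cdot \frac{1}{2} = 2 - 2 = 0$)
$a{\left(N,E \right)} = 0$ ($a{\left(N,E \right)} = 0^{2} = 0$)
$\left(37 + 17\right) a{\left(1,f{\left(4 \right)} \right)} = \left(37 + 17\right) 0 = 54 \cdot 0 = 0$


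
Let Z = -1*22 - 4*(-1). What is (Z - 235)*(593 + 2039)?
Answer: -665896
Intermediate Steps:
Z = -18 (Z = -22 + 4 = -18)
(Z - 235)*(593 + 2039) = (-18 - 235)*(593 + 2039) = -253*2632 = -665896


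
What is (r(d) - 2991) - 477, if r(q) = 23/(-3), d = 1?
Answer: -10427/3 ≈ -3475.7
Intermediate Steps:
r(q) = -23/3 (r(q) = 23*(-1/3) = -23/3)
(r(d) - 2991) - 477 = (-23/3 - 2991) - 477 = -8996/3 - 477 = -10427/3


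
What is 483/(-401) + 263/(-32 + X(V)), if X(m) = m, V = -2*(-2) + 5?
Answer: -116572/9223 ≈ -12.639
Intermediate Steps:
V = 9 (V = 4 + 5 = 9)
483/(-401) + 263/(-32 + X(V)) = 483/(-401) + 263/(-32 + 9) = 483*(-1/401) + 263/(-23) = -483/401 + 263*(-1/23) = -483/401 - 263/23 = -116572/9223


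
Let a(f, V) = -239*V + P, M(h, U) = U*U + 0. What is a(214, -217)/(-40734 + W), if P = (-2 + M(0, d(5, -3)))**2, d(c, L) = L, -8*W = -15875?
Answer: -415296/309997 ≈ -1.3397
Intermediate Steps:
W = 15875/8 (W = -1/8*(-15875) = 15875/8 ≈ 1984.4)
M(h, U) = U**2 (M(h, U) = U**2 + 0 = U**2)
P = 49 (P = (-2 + (-3)**2)**2 = (-2 + 9)**2 = 7**2 = 49)
a(f, V) = 49 - 239*V (a(f, V) = -239*V + 49 = 49 - 239*V)
a(214, -217)/(-40734 + W) = (49 - 239*(-217))/(-40734 + 15875/8) = (49 + 51863)/(-309997/8) = 51912*(-8/309997) = -415296/309997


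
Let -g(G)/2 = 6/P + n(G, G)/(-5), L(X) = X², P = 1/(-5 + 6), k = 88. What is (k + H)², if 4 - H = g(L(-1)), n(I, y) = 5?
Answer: 10404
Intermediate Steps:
P = 1 (P = 1/1 = 1)
g(G) = -10 (g(G) = -2*(6/1 + 5/(-5)) = -2*(6*1 + 5*(-⅕)) = -2*(6 - 1) = -2*5 = -10)
H = 14 (H = 4 - 1*(-10) = 4 + 10 = 14)
(k + H)² = (88 + 14)² = 102² = 10404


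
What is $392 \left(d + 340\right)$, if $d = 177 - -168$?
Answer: $268520$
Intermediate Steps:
$d = 345$ ($d = 177 + 168 = 345$)
$392 \left(d + 340\right) = 392 \left(345 + 340\right) = 392 \cdot 685 = 268520$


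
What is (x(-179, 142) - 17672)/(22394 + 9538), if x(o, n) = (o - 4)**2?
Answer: 15817/31932 ≈ 0.49533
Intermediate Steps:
x(o, n) = (-4 + o)**2
(x(-179, 142) - 17672)/(22394 + 9538) = ((-4 - 179)**2 - 17672)/(22394 + 9538) = ((-183)**2 - 17672)/31932 = (33489 - 17672)*(1/31932) = 15817*(1/31932) = 15817/31932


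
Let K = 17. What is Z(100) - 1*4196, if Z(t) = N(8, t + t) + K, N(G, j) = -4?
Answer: -4183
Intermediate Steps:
Z(t) = 13 (Z(t) = -4 + 17 = 13)
Z(100) - 1*4196 = 13 - 1*4196 = 13 - 4196 = -4183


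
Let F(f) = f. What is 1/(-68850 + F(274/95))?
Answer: -95/6540476 ≈ -1.4525e-5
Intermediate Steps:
1/(-68850 + F(274/95)) = 1/(-68850 + 274/95) = 1/(-6540476/95) = -95/6540476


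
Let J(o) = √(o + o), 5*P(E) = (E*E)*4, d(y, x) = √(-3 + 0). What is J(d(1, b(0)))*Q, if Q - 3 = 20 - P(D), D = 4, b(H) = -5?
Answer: 51*3^(¼)*(1 + I)/5 ≈ 13.424 + 13.424*I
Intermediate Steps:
d(y, x) = I*√3 (d(y, x) = √(-3) = I*√3)
P(E) = 4*E²/5 (P(E) = ((E*E)*4)/5 = (E²*4)/5 = (4*E²)/5 = 4*E²/5)
J(o) = √2*√o (J(o) = √(2*o) = √2*√o)
Q = 51/5 (Q = 3 + (20 - 4*4²/5) = 3 + (20 - 4*16/5) = 3 + (20 - 1*64/5) = 3 + (20 - 64/5) = 3 + 36/5 = 51/5 ≈ 10.200)
J(d(1, b(0)))*Q = (√2*√(I*√3))*(51/5) = (√2*(3^(¼)*√I))*(51/5) = (√2*3^(¼)*√I)*(51/5) = 51*√2*3^(¼)*√I/5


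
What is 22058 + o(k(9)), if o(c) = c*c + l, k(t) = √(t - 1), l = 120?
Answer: 22186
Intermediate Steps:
k(t) = √(-1 + t)
o(c) = 120 + c² (o(c) = c*c + 120 = c² + 120 = 120 + c²)
22058 + o(k(9)) = 22058 + (120 + (√(-1 + 9))²) = 22058 + (120 + (√8)²) = 22058 + (120 + (2*√2)²) = 22058 + (120 + 8) = 22058 + 128 = 22186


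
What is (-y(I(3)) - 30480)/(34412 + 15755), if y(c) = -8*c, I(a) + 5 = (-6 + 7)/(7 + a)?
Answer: -152596/250835 ≈ -0.60835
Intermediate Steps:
I(a) = -5 + 1/(7 + a) (I(a) = -5 + (-6 + 7)/(7 + a) = -5 + 1/(7 + a))
(-y(I(3)) - 30480)/(34412 + 15755) = (-(-8)*(-34 - 5*3)/(7 + 3) - 30480)/(34412 + 15755) = (-(-8)*(-34 - 15)/10 - 30480)/50167 = (-(-8)*(⅒)*(-49) - 30480)*(1/50167) = (-(-8)*(-49)/10 - 30480)*(1/50167) = (-1*196/5 - 30480)*(1/50167) = (-196/5 - 30480)*(1/50167) = -152596/5*1/50167 = -152596/250835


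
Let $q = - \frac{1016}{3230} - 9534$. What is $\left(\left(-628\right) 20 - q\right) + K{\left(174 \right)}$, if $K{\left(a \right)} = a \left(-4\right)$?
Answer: $- \frac{6010522}{1615} \approx -3721.7$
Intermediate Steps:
$K{\left(a \right)} = - 4 a$
$q = - \frac{15397918}{1615}$ ($q = \left(-1016\right) \frac{1}{3230} - 9534 = - \frac{508}{1615} - 9534 = - \frac{15397918}{1615} \approx -9534.3$)
$\left(\left(-628\right) 20 - q\right) + K{\left(174 \right)} = \left(\left(-628\right) 20 - - \frac{15397918}{1615}\right) - 696 = \left(-12560 + \frac{15397918}{1615}\right) - 696 = - \frac{4886482}{1615} - 696 = - \frac{6010522}{1615}$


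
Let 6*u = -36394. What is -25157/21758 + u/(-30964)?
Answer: -88225169/91870188 ≈ -0.96032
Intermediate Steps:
u = -18197/3 (u = (⅙)*(-36394) = -18197/3 ≈ -6065.7)
-25157/21758 + u/(-30964) = -25157/21758 - 18197/3/(-30964) = -25157*1/21758 - 18197/3*(-1/30964) = -2287/1978 + 18197/92892 = -88225169/91870188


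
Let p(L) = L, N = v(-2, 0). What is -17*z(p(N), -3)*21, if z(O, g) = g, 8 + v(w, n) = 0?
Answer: 1071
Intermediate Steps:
v(w, n) = -8 (v(w, n) = -8 + 0 = -8)
N = -8
-17*z(p(N), -3)*21 = -17*(-3)*21 = 51*21 = 1071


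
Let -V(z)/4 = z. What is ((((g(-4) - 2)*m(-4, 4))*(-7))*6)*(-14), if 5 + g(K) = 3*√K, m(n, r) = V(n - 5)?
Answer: -148176 + 127008*I ≈ -1.4818e+5 + 1.2701e+5*I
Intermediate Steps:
V(z) = -4*z
m(n, r) = 20 - 4*n (m(n, r) = -4*(n - 5) = -4*(-5 + n) = 20 - 4*n)
g(K) = -5 + 3*√K
((((g(-4) - 2)*m(-4, 4))*(-7))*6)*(-14) = (((((-5 + 3*√(-4)) - 2)*(20 - 4*(-4)))*(-7))*6)*(-14) = (((((-5 + 3*(2*I)) - 2)*(20 + 16))*(-7))*6)*(-14) = (((((-5 + 6*I) - 2)*36)*(-7))*6)*(-14) = ((((-7 + 6*I)*36)*(-7))*6)*(-14) = (((-252 + 216*I)*(-7))*6)*(-14) = ((1764 - 1512*I)*6)*(-14) = (10584 - 9072*I)*(-14) = -148176 + 127008*I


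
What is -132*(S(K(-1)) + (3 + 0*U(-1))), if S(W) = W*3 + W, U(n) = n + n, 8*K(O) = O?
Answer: -330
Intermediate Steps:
K(O) = O/8
U(n) = 2*n
S(W) = 4*W (S(W) = 3*W + W = 4*W)
-132*(S(K(-1)) + (3 + 0*U(-1))) = -132*(4*((⅛)*(-1)) + (3 + 0*(2*(-1)))) = -132*(4*(-⅛) + (3 + 0*(-2))) = -132*(-½ + (3 + 0)) = -132*(-½ + 3) = -132*5/2 = -330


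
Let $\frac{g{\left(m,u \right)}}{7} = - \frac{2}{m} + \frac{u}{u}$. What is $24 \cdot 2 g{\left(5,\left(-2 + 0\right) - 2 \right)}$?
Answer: $\frac{1008}{5} \approx 201.6$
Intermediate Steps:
$g{\left(m,u \right)} = 7 - \frac{14}{m}$ ($g{\left(m,u \right)} = 7 \left(- \frac{2}{m} + \frac{u}{u}\right) = 7 \left(- \frac{2}{m} + 1\right) = 7 \left(1 - \frac{2}{m}\right) = 7 - \frac{14}{m}$)
$24 \cdot 2 g{\left(5,\left(-2 + 0\right) - 2 \right)} = 24 \cdot 2 \left(7 - \frac{14}{5}\right) = 48 \left(7 - \frac{14}{5}\right) = 48 \cdot \frac{21}{5} = \frac{1008}{5}$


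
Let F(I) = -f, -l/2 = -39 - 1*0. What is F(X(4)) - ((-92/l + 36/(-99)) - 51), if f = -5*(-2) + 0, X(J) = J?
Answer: 18251/429 ≈ 42.543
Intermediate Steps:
l = 78 (l = -2*(-39 - 1*0) = -2*(-39 + 0) = -2*(-39) = 78)
f = 10 (f = 10 + 0 = 10)
F(I) = -10 (F(I) = -1*10 = -10)
F(X(4)) - ((-92/l + 36/(-99)) - 51) = -10 - ((-92/78 + 36/(-99)) - 51) = -10 - ((-92*1/78 + 36*(-1/99)) - 51) = -10 - ((-46/39 - 4/11) - 51) = -10 - (-662/429 - 51) = -10 - 1*(-22541/429) = -10 + 22541/429 = 18251/429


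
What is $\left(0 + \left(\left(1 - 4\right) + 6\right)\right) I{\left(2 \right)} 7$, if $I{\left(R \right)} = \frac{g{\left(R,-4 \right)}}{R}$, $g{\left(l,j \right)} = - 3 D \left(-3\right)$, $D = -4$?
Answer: $-378$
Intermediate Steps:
$g{\left(l,j \right)} = -36$ ($g{\left(l,j \right)} = \left(-3\right) \left(-4\right) \left(-3\right) = 12 \left(-3\right) = -36$)
$I{\left(R \right)} = - \frac{36}{R}$
$\left(0 + \left(\left(1 - 4\right) + 6\right)\right) I{\left(2 \right)} 7 = \left(0 + \left(\left(1 - 4\right) + 6\right)\right) \left(- \frac{36}{2}\right) 7 = \left(0 + \left(-3 + 6\right)\right) \left(\left(-36\right) \frac{1}{2}\right) 7 = \left(0 + 3\right) \left(-18\right) 7 = 3 \left(-18\right) 7 = \left(-54\right) 7 = -378$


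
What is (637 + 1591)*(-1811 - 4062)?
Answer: -13085044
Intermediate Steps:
(637 + 1591)*(-1811 - 4062) = 2228*(-5873) = -13085044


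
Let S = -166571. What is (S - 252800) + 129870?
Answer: -289501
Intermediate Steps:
(S - 252800) + 129870 = (-166571 - 252800) + 129870 = -419371 + 129870 = -289501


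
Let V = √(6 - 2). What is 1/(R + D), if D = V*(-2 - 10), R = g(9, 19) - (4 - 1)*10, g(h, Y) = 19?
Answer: -1/35 ≈ -0.028571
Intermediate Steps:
V = 2 (V = √4 = 2)
R = -11 (R = 19 - (4 - 1)*10 = 19 - 3*10 = 19 - 1*30 = 19 - 30 = -11)
D = -24 (D = 2*(-2 - 10) = 2*(-12) = -24)
1/(R + D) = 1/(-11 - 24) = 1/(-35) = -1/35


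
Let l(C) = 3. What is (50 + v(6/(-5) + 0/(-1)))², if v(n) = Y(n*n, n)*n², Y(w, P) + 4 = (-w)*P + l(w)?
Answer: 25448544676/9765625 ≈ 2605.9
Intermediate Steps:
Y(w, P) = -1 - P*w (Y(w, P) = -4 + ((-w)*P + 3) = -4 + (-P*w + 3) = -4 + (3 - P*w) = -1 - P*w)
v(n) = n²*(-1 - n³) (v(n) = (-1 - n*n*n)*n² = (-1 - n*n²)*n² = (-1 - n³)*n² = n²*(-1 - n³))
(50 + v(6/(-5) + 0/(-1)))² = (50 + (-(6/(-5) + 0/(-1))² - (6/(-5) + 0/(-1))⁵))² = (50 + (-(6*(-⅕) + 0*(-1))² - (6*(-⅕) + 0*(-1))⁵))² = (50 + (-(-6/5 + 0)² - (-6/5 + 0)⁵))² = (50 + (-(-6/5)² - (-6/5)⁵))² = (50 + (-1*36/25 - 1*(-7776/3125)))² = (50 + (-36/25 + 7776/3125))² = (50 + 3276/3125)² = (159526/3125)² = 25448544676/9765625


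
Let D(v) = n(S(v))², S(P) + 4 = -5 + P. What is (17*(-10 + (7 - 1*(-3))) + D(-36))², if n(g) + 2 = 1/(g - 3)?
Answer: 88529281/5308416 ≈ 16.677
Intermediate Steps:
S(P) = -9 + P (S(P) = -4 + (-5 + P) = -9 + P)
n(g) = -2 + 1/(-3 + g) (n(g) = -2 + 1/(g - 3) = -2 + 1/(-3 + g))
D(v) = (25 - 2*v)²/(-12 + v)² (D(v) = ((7 - 2*(-9 + v))/(-3 + (-9 + v)))² = ((7 + (18 - 2*v))/(-12 + v))² = ((25 - 2*v)/(-12 + v))² = (25 - 2*v)²/(-12 + v)²)
(17*(-10 + (7 - 1*(-3))) + D(-36))² = (17*(-10 + (7 - 1*(-3))) + (-25 + 2*(-36))²/(-12 - 36)²)² = (17*(-10 + (7 + 3)) + (-25 - 72)²/(-48)²)² = (17*(-10 + 10) + (-97)²*(1/2304))² = (17*0 + 9409*(1/2304))² = (0 + 9409/2304)² = (9409/2304)² = 88529281/5308416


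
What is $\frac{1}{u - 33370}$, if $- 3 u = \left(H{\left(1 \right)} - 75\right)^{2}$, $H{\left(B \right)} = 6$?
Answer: $- \frac{1}{34957} \approx -2.8607 \cdot 10^{-5}$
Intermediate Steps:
$u = -1587$ ($u = - \frac{\left(6 - 75\right)^{2}}{3} = - \frac{\left(-69\right)^{2}}{3} = \left(- \frac{1}{3}\right) 4761 = -1587$)
$\frac{1}{u - 33370} = \frac{1}{-1587 - 33370} = \frac{1}{-34957} = - \frac{1}{34957}$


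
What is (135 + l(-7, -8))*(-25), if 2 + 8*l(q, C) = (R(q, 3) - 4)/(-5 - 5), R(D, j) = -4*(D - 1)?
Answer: -3360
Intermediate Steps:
R(D, j) = 4 - 4*D (R(D, j) = -4*(-1 + D) = 4 - 4*D)
l(q, C) = -¼ + q/20 (l(q, C) = -¼ + (((4 - 4*q) - 4)/(-5 - 5))/8 = -¼ + (-4*q/(-10))/8 = -¼ + (-4*q*(-⅒))/8 = -¼ + (2*q/5)/8 = -¼ + q/20)
(135 + l(-7, -8))*(-25) = (135 + (-¼ + (1/20)*(-7)))*(-25) = (135 + (-¼ - 7/20))*(-25) = (135 - ⅗)*(-25) = (672/5)*(-25) = -3360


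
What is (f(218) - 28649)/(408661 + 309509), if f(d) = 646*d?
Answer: 37393/239390 ≈ 0.15620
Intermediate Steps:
(f(218) - 28649)/(408661 + 309509) = (646*218 - 28649)/(408661 + 309509) = (140828 - 28649)/718170 = 112179*(1/718170) = 37393/239390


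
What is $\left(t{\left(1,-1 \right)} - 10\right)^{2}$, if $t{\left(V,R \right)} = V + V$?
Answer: $64$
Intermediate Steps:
$t{\left(V,R \right)} = 2 V$
$\left(t{\left(1,-1 \right)} - 10\right)^{2} = \left(2 \cdot 1 - 10\right)^{2} = \left(2 - 10\right)^{2} = \left(-8\right)^{2} = 64$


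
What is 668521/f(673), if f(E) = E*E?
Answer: 668521/452929 ≈ 1.4760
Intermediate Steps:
f(E) = E²
668521/f(673) = 668521/(673²) = 668521/452929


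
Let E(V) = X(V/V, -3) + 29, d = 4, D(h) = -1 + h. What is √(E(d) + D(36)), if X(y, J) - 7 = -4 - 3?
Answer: 8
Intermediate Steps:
X(y, J) = 0 (X(y, J) = 7 + (-4 - 3) = 7 - 7 = 0)
E(V) = 29 (E(V) = 0 + 29 = 29)
√(E(d) + D(36)) = √(29 + (-1 + 36)) = √(29 + 35) = √64 = 8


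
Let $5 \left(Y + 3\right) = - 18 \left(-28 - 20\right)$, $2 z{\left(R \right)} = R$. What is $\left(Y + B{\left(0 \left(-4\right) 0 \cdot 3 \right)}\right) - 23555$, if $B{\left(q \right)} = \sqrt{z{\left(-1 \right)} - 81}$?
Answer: $- \frac{116926}{5} + \frac{i \sqrt{326}}{2} \approx -23385.0 + 9.0277 i$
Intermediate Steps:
$z{\left(R \right)} = \frac{R}{2}$
$Y = \frac{849}{5}$ ($Y = -3 + \frac{\left(-18\right) \left(-28 - 20\right)}{5} = -3 + \frac{\left(-18\right) \left(-48\right)}{5} = -3 + \frac{1}{5} \cdot 864 = -3 + \frac{864}{5} = \frac{849}{5} \approx 169.8$)
$B{\left(q \right)} = \frac{i \sqrt{326}}{2}$ ($B{\left(q \right)} = \sqrt{\frac{1}{2} \left(-1\right) - 81} = \sqrt{- \frac{1}{2} - 81} = \sqrt{- \frac{163}{2}} = \frac{i \sqrt{326}}{2}$)
$\left(Y + B{\left(0 \left(-4\right) 0 \cdot 3 \right)}\right) - 23555 = \left(\frac{849}{5} + \frac{i \sqrt{326}}{2}\right) - 23555 = - \frac{116926}{5} + \frac{i \sqrt{326}}{2}$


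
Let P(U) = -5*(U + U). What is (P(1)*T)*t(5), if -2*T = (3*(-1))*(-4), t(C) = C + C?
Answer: 600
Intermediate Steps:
t(C) = 2*C
T = -6 (T = -3*(-1)*(-4)/2 = -(-3)*(-4)/2 = -1/2*12 = -6)
P(U) = -10*U
(P(1)*T)*t(5) = (-10*1*(-6))*(2*5) = -10*(-6)*10 = 60*10 = 600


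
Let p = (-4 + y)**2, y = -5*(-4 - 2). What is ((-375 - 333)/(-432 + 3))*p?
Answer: 12272/11 ≈ 1115.6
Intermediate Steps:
y = 30 (y = -5*(-6) = 30)
p = 676 (p = (-4 + 30)**2 = 26**2 = 676)
((-375 - 333)/(-432 + 3))*p = ((-375 - 333)/(-432 + 3))*676 = -708/(-429)*676 = -708*(-1/429)*676 = (236/143)*676 = 12272/11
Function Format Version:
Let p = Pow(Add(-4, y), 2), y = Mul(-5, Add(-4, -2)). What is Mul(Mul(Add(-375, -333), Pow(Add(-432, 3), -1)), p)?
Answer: Rational(12272, 11) ≈ 1115.6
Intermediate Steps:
y = 30 (y = Mul(-5, -6) = 30)
p = 676 (p = Pow(Add(-4, 30), 2) = Pow(26, 2) = 676)
Mul(Mul(Add(-375, -333), Pow(Add(-432, 3), -1)), p) = Mul(Mul(Add(-375, -333), Pow(Add(-432, 3), -1)), 676) = Mul(Mul(-708, Pow(-429, -1)), 676) = Mul(Mul(-708, Rational(-1, 429)), 676) = Mul(Rational(236, 143), 676) = Rational(12272, 11)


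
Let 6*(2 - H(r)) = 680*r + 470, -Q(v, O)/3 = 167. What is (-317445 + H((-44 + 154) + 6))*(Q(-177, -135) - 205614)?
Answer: 68155634820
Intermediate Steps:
Q(v, O) = -501 (Q(v, O) = -3*167 = -501)
H(r) = -229/3 - 340*r/3 (H(r) = 2 - (680*r + 470)/6 = 2 - (470 + 680*r)/6 = 2 + (-235/3 - 340*r/3) = -229/3 - 340*r/3)
(-317445 + H((-44 + 154) + 6))*(Q(-177, -135) - 205614) = (-317445 + (-229/3 - 340*((-44 + 154) + 6)/3))*(-501 - 205614) = (-317445 + (-229/3 - 340*(110 + 6)/3))*(-206115) = (-317445 + (-229/3 - 340/3*116))*(-206115) = (-317445 + (-229/3 - 39440/3))*(-206115) = (-317445 - 13223)*(-206115) = -330668*(-206115) = 68155634820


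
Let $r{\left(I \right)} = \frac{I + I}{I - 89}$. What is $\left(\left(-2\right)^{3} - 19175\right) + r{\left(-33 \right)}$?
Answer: $- \frac{1170130}{61} \approx -19182.0$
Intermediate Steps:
$r{\left(I \right)} = \frac{2 I}{-89 + I}$
$\left(\left(-2\right)^{3} - 19175\right) + r{\left(-33 \right)} = \left(\left(-2\right)^{3} - 19175\right) + 2 \left(-33\right) \frac{1}{-89 - 33} = \left(-8 - 19175\right) + 2 \left(-33\right) \frac{1}{-122} = -19183 + 2 \left(-33\right) \left(- \frac{1}{122}\right) = -19183 + \frac{33}{61} = - \frac{1170130}{61}$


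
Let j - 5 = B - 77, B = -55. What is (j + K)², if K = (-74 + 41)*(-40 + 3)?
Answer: 1196836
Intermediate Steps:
j = -127 (j = 5 + (-55 - 77) = 5 - 132 = -127)
K = 1221 (K = -33*(-37) = 1221)
(j + K)² = (-127 + 1221)² = 1094² = 1196836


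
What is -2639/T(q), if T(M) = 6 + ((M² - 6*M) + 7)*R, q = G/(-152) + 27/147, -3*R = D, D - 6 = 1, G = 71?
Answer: 62739628224/344457521 ≈ 182.14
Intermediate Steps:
D = 7 (D = 6 + 1 = 7)
R = -7/3 (R = -⅓*7 = -7/3 ≈ -2.3333)
q = -2111/7448 (q = 71/(-152) + 27/147 = 71*(-1/152) + 27*(1/147) = -71/152 + 9/49 = -2111/7448 ≈ -0.28343)
T(M) = -31/3 + 14*M - 7*M²/3 (T(M) = 6 + ((M² - 6*M) + 7)*(-7/3) = 6 + (7 + M² - 6*M)*(-7/3) = 6 + (-49/3 + 14*M - 7*M²/3) = -31/3 + 14*M - 7*M²/3)
-2639/T(q) = -2639/(-31/3 + 14*(-2111/7448) - 7*(-2111/7448)²/3) = -2639/(-31/3 - 2111/532 - 7/3*4456321/55472704) = -2639/(-31/3 - 2111/532 - 4456321/23774016) = -2639/(-344457521/23774016) = -2639*(-23774016/344457521) = 62739628224/344457521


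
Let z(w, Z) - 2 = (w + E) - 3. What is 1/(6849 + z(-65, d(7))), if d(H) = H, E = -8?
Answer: 1/6775 ≈ 0.00014760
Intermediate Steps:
z(w, Z) = -9 + w (z(w, Z) = 2 + ((w - 8) - 3) = 2 + ((-8 + w) - 3) = 2 + (-11 + w) = -9 + w)
1/(6849 + z(-65, d(7))) = 1/(6849 + (-9 - 65)) = 1/(6849 - 74) = 1/6775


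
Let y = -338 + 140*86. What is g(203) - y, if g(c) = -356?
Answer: -12058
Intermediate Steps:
y = 11702 (y = -338 + 12040 = 11702)
g(203) - y = -356 - 1*11702 = -356 - 11702 = -12058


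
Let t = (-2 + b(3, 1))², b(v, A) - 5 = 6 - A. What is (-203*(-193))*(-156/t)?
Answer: -1527981/16 ≈ -95499.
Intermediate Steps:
b(v, A) = 11 - A (b(v, A) = 5 + (6 - A) = 11 - A)
t = 64 (t = (-2 + (11 - 1*1))² = (-2 + (11 - 1))² = (-2 + 10)² = 8² = 64)
(-203*(-193))*(-156/t) = (-203*(-193))*(-156/64) = 39179*(-156*1/64) = 39179*(-39/16) = -1527981/16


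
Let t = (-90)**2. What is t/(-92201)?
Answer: -8100/92201 ≈ -0.087852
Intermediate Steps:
t = 8100
t/(-92201) = 8100/(-92201) = 8100*(-1/92201) = -8100/92201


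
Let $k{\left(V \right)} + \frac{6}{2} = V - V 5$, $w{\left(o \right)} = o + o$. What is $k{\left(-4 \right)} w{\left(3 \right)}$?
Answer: $78$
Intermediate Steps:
$w{\left(o \right)} = 2 o$
$k{\left(V \right)} = -3 - 4 V$ ($k{\left(V \right)} = -3 + \left(V - V 5\right) = -3 + \left(V - 5 V\right) = -3 - 4 V$)
$k{\left(-4 \right)} w{\left(3 \right)} = \left(-3 - -16\right) 2 \cdot 3 = \left(-3 + 16\right) 6 = 13 \cdot 6 = 78$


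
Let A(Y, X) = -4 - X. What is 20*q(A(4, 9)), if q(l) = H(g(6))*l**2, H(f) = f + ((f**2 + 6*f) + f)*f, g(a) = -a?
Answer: 101400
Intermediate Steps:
H(f) = f + f*(f**2 + 7*f) (H(f) = f + (f**2 + 7*f)*f = f + f*(f**2 + 7*f))
q(l) = 30*l**2 (q(l) = ((-1*6)*(1 + (-1*6)**2 + 7*(-1*6)))*l**2 = (-6*(1 + (-6)**2 + 7*(-6)))*l**2 = (-6*(1 + 36 - 42))*l**2 = (-6*(-5))*l**2 = 30*l**2)
20*q(A(4, 9)) = 20*(30*(-4 - 1*9)**2) = 20*(30*(-4 - 9)**2) = 20*(30*(-13)**2) = 20*(30*169) = 20*5070 = 101400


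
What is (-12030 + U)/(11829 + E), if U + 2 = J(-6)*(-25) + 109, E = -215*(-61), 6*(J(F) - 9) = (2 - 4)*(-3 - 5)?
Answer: -9161/18708 ≈ -0.48968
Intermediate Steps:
J(F) = 35/3 (J(F) = 9 + ((2 - 4)*(-3 - 5))/6 = 9 + (-2*(-8))/6 = 9 + (⅙)*16 = 9 + 8/3 = 35/3)
E = 13115
U = -554/3 (U = -2 + ((35/3)*(-25) + 109) = -2 + (-875/3 + 109) = -2 - 548/3 = -554/3 ≈ -184.67)
(-12030 + U)/(11829 + E) = (-12030 - 554/3)/(11829 + 13115) = -36644/3/24944 = -36644/3*1/24944 = -9161/18708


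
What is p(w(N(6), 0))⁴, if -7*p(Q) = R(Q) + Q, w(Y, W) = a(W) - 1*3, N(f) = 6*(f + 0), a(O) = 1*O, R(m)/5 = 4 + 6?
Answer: 4879681/2401 ≈ 2032.4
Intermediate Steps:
R(m) = 50 (R(m) = 5*(4 + 6) = 5*10 = 50)
a(O) = O
N(f) = 6*f
w(Y, W) = -3 + W (w(Y, W) = W - 1*3 = W - 3 = -3 + W)
p(Q) = -50/7 - Q/7 (p(Q) = -(50 + Q)/7 = -50/7 - Q/7)
p(w(N(6), 0))⁴ = (-50/7 - (-3 + 0)/7)⁴ = (-50/7 - ⅐*(-3))⁴ = (-50/7 + 3/7)⁴ = (-47/7)⁴ = 4879681/2401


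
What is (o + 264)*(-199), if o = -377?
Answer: 22487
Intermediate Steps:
(o + 264)*(-199) = (-377 + 264)*(-199) = -113*(-199) = 22487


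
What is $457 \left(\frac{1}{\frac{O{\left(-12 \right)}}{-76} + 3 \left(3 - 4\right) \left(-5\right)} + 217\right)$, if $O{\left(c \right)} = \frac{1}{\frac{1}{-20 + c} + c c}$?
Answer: $\frac{130247610384}{1312987} \approx 99200.0$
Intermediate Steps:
$O{\left(c \right)} = \frac{1}{c^{2} + \frac{1}{-20 + c}}$ ($O{\left(c \right)} = \frac{1}{\frac{1}{-20 + c} + c^{2}} = \frac{1}{c^{2} + \frac{1}{-20 + c}}$)
$457 \left(\frac{1}{\frac{O{\left(-12 \right)}}{-76} + 3 \left(3 - 4\right) \left(-5\right)} + 217\right) = 457 \left(\frac{1}{\frac{\frac{1}{1 + \left(-12\right)^{3} - 20 \left(-12\right)^{2}} \left(-20 - 12\right)}{-76} + 3 \left(3 - 4\right) \left(-5\right)} + 217\right) = 457 \left(\frac{1}{\frac{1}{1 - 1728 - 2880} \left(-32\right) \left(- \frac{1}{76}\right) + 3 \left(-1\right) \left(-5\right)} + 217\right) = 457 \left(\frac{1}{\frac{1}{1 - 1728 - 2880} \left(-32\right) \left(- \frac{1}{76}\right) - -15} + 217\right) = 457 \left(\frac{1}{\frac{1}{-4607} \left(-32\right) \left(- \frac{1}{76}\right) + 15} + 217\right) = 457 \left(\frac{1}{\left(- \frac{1}{4607}\right) \left(-32\right) \left(- \frac{1}{76}\right) + 15} + 217\right) = 457 \left(\frac{1}{\frac{32}{4607} \left(- \frac{1}{76}\right) + 15} + 217\right) = 457 \left(\frac{1}{- \frac{8}{87533} + 15} + 217\right) = 457 \left(\frac{1}{\frac{1312987}{87533}} + 217\right) = 457 \left(\frac{87533}{1312987} + 217\right) = 457 \cdot \frac{285005712}{1312987} = \frac{130247610384}{1312987}$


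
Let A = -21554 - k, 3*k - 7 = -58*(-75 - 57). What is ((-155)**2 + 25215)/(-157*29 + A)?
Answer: -18465/10748 ≈ -1.7180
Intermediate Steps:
k = 7663/3 (k = 7/3 + (-58*(-75 - 57))/3 = 7/3 + (-58*(-132))/3 = 7/3 + (1/3)*7656 = 7/3 + 2552 = 7663/3 ≈ 2554.3)
A = -72325/3 (A = -21554 - 1*7663/3 = -21554 - 7663/3 = -72325/3 ≈ -24108.)
((-155)**2 + 25215)/(-157*29 + A) = ((-155)**2 + 25215)/(-157*29 - 72325/3) = (24025 + 25215)/(-4553 - 72325/3) = 49240/(-85984/3) = 49240*(-3/85984) = -18465/10748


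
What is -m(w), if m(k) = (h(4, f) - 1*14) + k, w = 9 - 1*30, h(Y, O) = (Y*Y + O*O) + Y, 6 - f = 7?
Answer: 14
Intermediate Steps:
f = -1 (f = 6 - 1*7 = 6 - 7 = -1)
h(Y, O) = Y + O² + Y² (h(Y, O) = (Y² + O²) + Y = (O² + Y²) + Y = Y + O² + Y²)
w = -21 (w = 9 - 30 = -21)
m(k) = 7 + k (m(k) = ((4 + (-1)² + 4²) - 1*14) + k = ((4 + 1 + 16) - 14) + k = (21 - 14) + k = 7 + k)
-m(w) = -(7 - 21) = -1*(-14) = 14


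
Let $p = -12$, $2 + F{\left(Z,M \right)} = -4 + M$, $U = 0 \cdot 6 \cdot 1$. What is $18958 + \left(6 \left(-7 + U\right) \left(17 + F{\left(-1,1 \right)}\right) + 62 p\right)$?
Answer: $17710$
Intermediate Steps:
$U = 0$ ($U = 0 \cdot 1 = 0$)
$F{\left(Z,M \right)} = -6 + M$ ($F{\left(Z,M \right)} = -2 + \left(-4 + M\right) = -6 + M$)
$18958 + \left(6 \left(-7 + U\right) \left(17 + F{\left(-1,1 \right)}\right) + 62 p\right) = 18958 + \left(6 \left(-7 + 0\right) \left(17 + \left(-6 + 1\right)\right) + 62 \left(-12\right)\right) = 18958 - \left(744 - 6 \left(- 7 \left(17 - 5\right)\right)\right) = 18958 - \left(744 - 6 \left(\left(-7\right) 12\right)\right) = 18958 + \left(6 \left(-84\right) - 744\right) = 18958 - 1248 = 17710$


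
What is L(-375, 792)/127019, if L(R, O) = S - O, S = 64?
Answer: -728/127019 ≈ -0.0057314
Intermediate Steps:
L(R, O) = 64 - O
L(-375, 792)/127019 = (64 - 1*792)/127019 = (64 - 792)*(1/127019) = -728*1/127019 = -728/127019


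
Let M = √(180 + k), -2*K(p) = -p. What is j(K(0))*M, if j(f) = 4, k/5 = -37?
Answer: 4*I*√5 ≈ 8.9443*I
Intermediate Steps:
k = -185 (k = 5*(-37) = -185)
K(p) = p/2 (K(p) = -(-1)*p/2 = p/2)
M = I*√5 (M = √(180 - 185) = √(-5) = I*√5 ≈ 2.2361*I)
j(K(0))*M = 4*(I*√5) = 4*I*√5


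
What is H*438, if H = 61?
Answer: 26718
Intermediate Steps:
H*438 = 61*438 = 26718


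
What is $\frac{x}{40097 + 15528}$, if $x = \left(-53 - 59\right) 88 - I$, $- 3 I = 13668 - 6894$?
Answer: $- \frac{7598}{55625} \approx -0.13659$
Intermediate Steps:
$I = -2258$ ($I = - \frac{13668 - 6894}{3} = \left(- \frac{1}{3}\right) 6774 = -2258$)
$x = -7598$ ($x = \left(-53 - 59\right) 88 - -2258 = \left(-112\right) 88 + 2258 = -9856 + 2258 = -7598$)
$\frac{x}{40097 + 15528} = - \frac{7598}{40097 + 15528} = - \frac{7598}{55625}$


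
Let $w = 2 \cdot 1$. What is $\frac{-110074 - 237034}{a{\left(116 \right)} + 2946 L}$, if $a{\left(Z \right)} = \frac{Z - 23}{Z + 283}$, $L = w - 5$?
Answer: $\frac{46165364}{1175423} \approx 39.276$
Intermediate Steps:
$w = 2$
$L = -3$ ($L = 2 - 5 = -3$)
$a{\left(Z \right)} = \frac{-23 + Z}{283 + Z}$
$\frac{-110074 - 237034}{a{\left(116 \right)} + 2946 L} = \frac{-110074 - 237034}{\frac{-23 + 116}{283 + 116} + 2946 \left(-3\right)} = - \frac{347108}{\frac{1}{399} \cdot 93 - 8838} = - \frac{347108}{\frac{31}{133} - 8838} = - \frac{347108}{- \frac{1175423}{133}} = \left(-347108\right) \left(- \frac{133}{1175423}\right) = \frac{46165364}{1175423}$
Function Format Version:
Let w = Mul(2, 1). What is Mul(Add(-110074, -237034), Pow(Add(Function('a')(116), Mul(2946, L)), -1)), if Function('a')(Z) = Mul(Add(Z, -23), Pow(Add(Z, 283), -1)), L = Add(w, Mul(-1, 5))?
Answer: Rational(46165364, 1175423) ≈ 39.276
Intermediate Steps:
w = 2
L = -3 (L = Add(2, Mul(-1, 5)) = Add(2, -5) = -3)
Function('a')(Z) = Mul(Pow(Add(283, Z), -1), Add(-23, Z)) (Function('a')(Z) = Mul(Add(-23, Z), Pow(Add(283, Z), -1)) = Mul(Pow(Add(283, Z), -1), Add(-23, Z)))
Mul(Add(-110074, -237034), Pow(Add(Function('a')(116), Mul(2946, L)), -1)) = Mul(Add(-110074, -237034), Pow(Add(Mul(Pow(Add(283, 116), -1), Add(-23, 116)), Mul(2946, -3)), -1)) = Mul(-347108, Pow(Add(Mul(Pow(399, -1), 93), -8838), -1)) = Mul(-347108, Pow(Add(Mul(Rational(1, 399), 93), -8838), -1)) = Mul(-347108, Pow(Add(Rational(31, 133), -8838), -1)) = Mul(-347108, Pow(Rational(-1175423, 133), -1)) = Mul(-347108, Rational(-133, 1175423)) = Rational(46165364, 1175423)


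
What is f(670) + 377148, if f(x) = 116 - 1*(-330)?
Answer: 377594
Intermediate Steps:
f(x) = 446 (f(x) = 116 + 330 = 446)
f(670) + 377148 = 446 + 377148 = 377594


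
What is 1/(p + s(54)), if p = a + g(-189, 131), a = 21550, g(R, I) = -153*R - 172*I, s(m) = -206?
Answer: 1/27729 ≈ 3.6063e-5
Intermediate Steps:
g(R, I) = -172*I - 153*R
p = 27935 (p = 21550 + (-172*131 - 153*(-189)) = 21550 + (-22532 + 28917) = 21550 + 6385 = 27935)
1/(p + s(54)) = 1/(27935 - 206) = 1/27729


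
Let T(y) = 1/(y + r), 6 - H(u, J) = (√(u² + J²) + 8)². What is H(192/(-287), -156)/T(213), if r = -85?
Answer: -257196320000/82369 - 24576*√13920617/287 ≈ -3.4420e+6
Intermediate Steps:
H(u, J) = 6 - (8 + √(J² + u²))² (H(u, J) = 6 - (√(u² + J²) + 8)² = 6 - (√(J² + u²) + 8)² = 6 - (8 + √(J² + u²))²)
T(y) = 1/(-85 + y) (T(y) = 1/(y - 85) = 1/(-85 + y))
H(192/(-287), -156)/T(213) = (6 - (8 + √((-156)² + (192/(-287))²))²)/(1/(-85 + 213)) = (6 - (8 + √(24336 + (192*(-1/287))²))²)/(1/128) = (6 - (8 + √(24336 + (-192/287)²))²)/(1/128) = (6 - (8 + √(24336 + 36864/82369))²)*128 = (6 - (8 + √(2004568848/82369))²)*128 = (6 - (8 + 12*√13920617/287)²)*128 = 768 - 128*(8 + 12*√13920617/287)²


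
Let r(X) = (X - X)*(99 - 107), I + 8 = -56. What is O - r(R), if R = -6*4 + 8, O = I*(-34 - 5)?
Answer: 2496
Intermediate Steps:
I = -64 (I = -8 - 56 = -64)
O = 2496 (O = -64*(-34 - 5) = -64*(-39) = 2496)
R = -16 (R = -24 + 8 = -16)
r(X) = 0 (r(X) = 0*(-8) = 0)
O - r(R) = 2496 - 1*0 = 2496 + 0 = 2496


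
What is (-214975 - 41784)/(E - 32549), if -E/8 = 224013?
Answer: 256759/1824653 ≈ 0.14072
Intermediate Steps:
E = -1792104 (E = -8*224013 = -1792104)
(-214975 - 41784)/(E - 32549) = (-214975 - 41784)/(-1792104 - 32549) = -256759/(-1824653) = -256759*(-1/1824653) = 256759/1824653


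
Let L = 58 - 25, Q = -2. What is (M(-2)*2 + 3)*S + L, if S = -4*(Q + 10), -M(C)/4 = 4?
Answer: 961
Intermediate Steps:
M(C) = -16 (M(C) = -4*4 = -16)
S = -32 (S = -4*(-2 + 10) = -4*8 = -32)
L = 33
(M(-2)*2 + 3)*S + L = (-16*2 + 3)*(-32) + 33 = (-32 + 3)*(-32) + 33 = -29*(-32) + 33 = 928 + 33 = 961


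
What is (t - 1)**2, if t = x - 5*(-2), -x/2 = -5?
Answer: 361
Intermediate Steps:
x = 10 (x = -2*(-5) = 10)
t = 20 (t = 10 - 5*(-2) = 10 + 10 = 20)
(t - 1)**2 = (20 - 1)**2 = 19**2 = 361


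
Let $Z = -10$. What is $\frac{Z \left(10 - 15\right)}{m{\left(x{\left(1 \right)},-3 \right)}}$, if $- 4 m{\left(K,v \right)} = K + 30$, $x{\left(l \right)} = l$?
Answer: $- \frac{200}{31} \approx -6.4516$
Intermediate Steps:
$m{\left(K,v \right)} = - \frac{15}{2} - \frac{K}{4}$ ($m{\left(K,v \right)} = - \frac{K + 30}{4} = - \frac{30 + K}{4} = - \frac{15}{2} - \frac{K}{4}$)
$\frac{Z \left(10 - 15\right)}{m{\left(x{\left(1 \right)},-3 \right)}} = \frac{\left(-10\right) \left(10 - 15\right)}{- \frac{15}{2} - \frac{1}{4}} = \frac{\left(-10\right) \left(-5\right)}{- \frac{15}{2} - \frac{1}{4}} = \frac{50}{- \frac{31}{4}} = 50 \left(- \frac{4}{31}\right) = - \frac{200}{31}$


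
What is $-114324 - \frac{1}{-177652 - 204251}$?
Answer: $- \frac{43660678571}{381903} \approx -1.1432 \cdot 10^{5}$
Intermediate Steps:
$-114324 - \frac{1}{-177652 - 204251} = -114324 - \frac{1}{-381903} = -114324 - - \frac{1}{381903} = -114324 + \frac{1}{381903} = - \frac{43660678571}{381903}$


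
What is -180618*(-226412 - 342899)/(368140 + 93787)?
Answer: 102827814198/461927 ≈ 2.2261e+5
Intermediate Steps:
-180618*(-226412 - 342899)/(368140 + 93787) = -180618/(461927/(-569311)) = -180618/(461927*(-1/569311)) = -180618/(-461927/569311) = -180618*(-569311/461927) = 102827814198/461927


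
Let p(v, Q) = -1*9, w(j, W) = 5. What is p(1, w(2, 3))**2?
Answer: 81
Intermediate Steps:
p(v, Q) = -9
p(1, w(2, 3))**2 = (-9)**2 = 81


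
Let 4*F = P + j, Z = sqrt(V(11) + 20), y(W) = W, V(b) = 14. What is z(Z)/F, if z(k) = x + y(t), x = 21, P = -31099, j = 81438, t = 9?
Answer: 120/50339 ≈ 0.0023838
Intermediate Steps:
Z = sqrt(34) (Z = sqrt(14 + 20) = sqrt(34) ≈ 5.8309)
F = 50339/4 (F = (-31099 + 81438)/4 = (1/4)*50339 = 50339/4 ≈ 12585.)
z(k) = 30 (z(k) = 21 + 9 = 30)
z(Z)/F = 30/(50339/4) = 30*(4/50339) = 120/50339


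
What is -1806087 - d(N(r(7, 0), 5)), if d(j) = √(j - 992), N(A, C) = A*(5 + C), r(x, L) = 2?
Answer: -1806087 - 18*I*√3 ≈ -1.8061e+6 - 31.177*I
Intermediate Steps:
d(j) = √(-992 + j)
-1806087 - d(N(r(7, 0), 5)) = -1806087 - √(-992 + 2*(5 + 5)) = -1806087 - √(-992 + 2*10) = -1806087 - √(-992 + 20) = -1806087 - √(-972) = -1806087 - 18*I*√3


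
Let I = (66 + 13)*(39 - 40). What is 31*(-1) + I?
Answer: -110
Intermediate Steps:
I = -79 (I = 79*(-1) = -79)
31*(-1) + I = 31*(-1) - 79 = -31 - 79 = -110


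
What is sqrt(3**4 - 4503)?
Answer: I*sqrt(4422) ≈ 66.498*I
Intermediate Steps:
sqrt(3**4 - 4503) = sqrt(81 - 4503) = sqrt(-4422) = I*sqrt(4422)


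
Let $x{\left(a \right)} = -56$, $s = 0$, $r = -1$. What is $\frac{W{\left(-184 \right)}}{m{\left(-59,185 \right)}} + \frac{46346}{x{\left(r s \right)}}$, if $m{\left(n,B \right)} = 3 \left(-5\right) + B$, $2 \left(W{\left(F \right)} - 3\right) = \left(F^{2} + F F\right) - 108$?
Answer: $- \frac{299287}{476} \approx -628.75$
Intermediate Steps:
$W{\left(F \right)} = -51 + F^{2}$ ($W{\left(F \right)} = 3 + \frac{\left(F^{2} + F F\right) - 108}{2} = 3 + \frac{\left(F^{2} + F^{2}\right) - 108}{2} = 3 + \frac{2 F^{2} - 108}{2} = 3 + \frac{-108 + 2 F^{2}}{2} = 3 + \left(-54 + F^{2}\right) = -51 + F^{2}$)
$m{\left(n,B \right)} = -15 + B$
$\frac{W{\left(-184 \right)}}{m{\left(-59,185 \right)}} + \frac{46346}{x{\left(r s \right)}} = \frac{-51 + \left(-184\right)^{2}}{-15 + 185} + \frac{46346}{-56} = \frac{-51 + 33856}{170} + 46346 \left(- \frac{1}{56}\right) = 33805 \cdot \frac{1}{170} - \frac{23173}{28} = \frac{6761}{34} - \frac{23173}{28} = - \frac{299287}{476}$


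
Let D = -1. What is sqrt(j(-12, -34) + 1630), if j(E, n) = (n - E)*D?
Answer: 2*sqrt(413) ≈ 40.645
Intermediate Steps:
j(E, n) = E - n (j(E, n) = (n - E)*(-1) = E - n)
sqrt(j(-12, -34) + 1630) = sqrt((-12 - 1*(-34)) + 1630) = sqrt((-12 + 34) + 1630) = sqrt(22 + 1630) = sqrt(1652) = 2*sqrt(413)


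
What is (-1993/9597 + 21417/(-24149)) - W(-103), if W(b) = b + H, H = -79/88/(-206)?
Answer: 428117941036097/4201308171984 ≈ 101.90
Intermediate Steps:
H = 79/18128 (H = -79*1/88*(-1/206) = -79/88*(-1/206) = 79/18128 ≈ 0.0043579)
W(b) = 79/18128 + b (W(b) = b + 79/18128 = 79/18128 + b)
(-1993/9597 + 21417/(-24149)) - W(-103) = (-1993/9597 + 21417/(-24149)) - (79/18128 - 103) = (-1993*1/9597 + 21417*(-1/24149)) - 1*(-1867105/18128) = (-1993/9597 - 21417/24149) + 1867105/18128 = -253667906/231757953 + 1867105/18128 = 428117941036097/4201308171984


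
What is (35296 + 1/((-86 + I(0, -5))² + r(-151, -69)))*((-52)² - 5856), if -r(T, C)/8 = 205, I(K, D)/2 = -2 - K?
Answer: -179673582868/1615 ≈ -1.1125e+8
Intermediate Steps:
I(K, D) = -4 - 2*K (I(K, D) = 2*(-2 - K) = -4 - 2*K)
r(T, C) = -1640 (r(T, C) = -8*205 = -1640)
(35296 + 1/((-86 + I(0, -5))² + r(-151, -69)))*((-52)² - 5856) = (35296 + 1/((-86 + (-4 - 2*0))² - 1640))*((-52)² - 5856) = (35296 + 1/((-86 + (-4 + 0))² - 1640))*(2704 - 5856) = (35296 + 1/((-86 - 4)² - 1640))*(-3152) = (35296 + 1/((-90)² - 1640))*(-3152) = (35296 + 1/(8100 - 1640))*(-3152) = (35296 + 1/6460)*(-3152) = (228012161/6460)*(-3152) = -179673582868/1615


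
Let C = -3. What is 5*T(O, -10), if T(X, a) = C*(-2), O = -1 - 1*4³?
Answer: 30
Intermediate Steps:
O = -65 (O = -1 - 1*64 = -1 - 64 = -65)
T(X, a) = 6 (T(X, a) = -3*(-2) = 6)
5*T(O, -10) = 5*6 = 30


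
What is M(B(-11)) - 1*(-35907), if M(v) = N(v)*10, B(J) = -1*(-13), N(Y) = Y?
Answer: 36037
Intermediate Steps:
B(J) = 13
M(v) = 10*v (M(v) = v*10 = 10*v)
M(B(-11)) - 1*(-35907) = 10*13 - 1*(-35907) = 130 + 35907 = 36037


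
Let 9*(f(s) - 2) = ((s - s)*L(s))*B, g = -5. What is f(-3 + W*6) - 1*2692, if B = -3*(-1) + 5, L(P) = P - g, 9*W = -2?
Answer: -2690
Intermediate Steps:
W = -2/9 (W = (1/9)*(-2) = -2/9 ≈ -0.22222)
L(P) = 5 + P (L(P) = P - 1*(-5) = P + 5 = 5 + P)
B = 8 (B = 3 + 5 = 8)
f(s) = 2 (f(s) = 2 + (((s - s)*(5 + s))*8)/9 = 2 + ((0*(5 + s))*8)/9 = 2 + (0*8)/9 = 2 + (1/9)*0 = 2 + 0 = 2)
f(-3 + W*6) - 1*2692 = 2 - 1*2692 = 2 - 2692 = -2690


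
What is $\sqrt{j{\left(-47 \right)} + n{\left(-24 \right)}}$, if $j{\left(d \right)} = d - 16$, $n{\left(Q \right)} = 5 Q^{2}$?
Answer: $3 \sqrt{313} \approx 53.075$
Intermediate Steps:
$j{\left(d \right)} = -16 + d$
$\sqrt{j{\left(-47 \right)} + n{\left(-24 \right)}} = \sqrt{\left(-16 - 47\right) + 5 \left(-24\right)^{2}} = \sqrt{-63 + 5 \cdot 576} = \sqrt{-63 + 2880} = \sqrt{2817} = 3 \sqrt{313}$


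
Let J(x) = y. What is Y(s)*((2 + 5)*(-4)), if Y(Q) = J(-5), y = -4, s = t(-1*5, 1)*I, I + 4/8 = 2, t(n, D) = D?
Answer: 112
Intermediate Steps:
I = 3/2 (I = -½ + 2 = 3/2 ≈ 1.5000)
s = 3/2 (s = 1*(3/2) = 3/2 ≈ 1.5000)
J(x) = -4
Y(Q) = -4
Y(s)*((2 + 5)*(-4)) = -4*(2 + 5)*(-4) = -28*(-4) = -4*(-28) = 112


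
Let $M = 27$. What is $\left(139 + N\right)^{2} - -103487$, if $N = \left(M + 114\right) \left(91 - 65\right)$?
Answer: $14581512$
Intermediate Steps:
$N = 3666$ ($N = \left(27 + 114\right) \left(91 - 65\right) = 141 \cdot 26 = 3666$)
$\left(139 + N\right)^{2} - -103487 = \left(139 + 3666\right)^{2} - -103487 = 3805^{2} + 103487 = 14478025 + 103487 = 14581512$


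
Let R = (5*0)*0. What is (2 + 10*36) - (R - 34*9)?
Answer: 668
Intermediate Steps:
R = 0 (R = 0*0 = 0)
(2 + 10*36) - (R - 34*9) = (2 + 10*36) - (0 - 34*9) = (2 + 360) - (0 - 306) = 362 - 1*(-306) = 362 + 306 = 668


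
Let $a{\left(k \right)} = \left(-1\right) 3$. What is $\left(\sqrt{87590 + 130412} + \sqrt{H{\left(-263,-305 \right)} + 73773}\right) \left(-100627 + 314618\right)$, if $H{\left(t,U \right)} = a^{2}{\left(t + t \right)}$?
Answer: $213991 \sqrt{218002} + 641973 \sqrt{8198} \approx 1.5804 \cdot 10^{8}$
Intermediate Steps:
$a{\left(k \right)} = -3$
$H{\left(t,U \right)} = 9$ ($H{\left(t,U \right)} = \left(-3\right)^{2} = 9$)
$\left(\sqrt{87590 + 130412} + \sqrt{H{\left(-263,-305 \right)} + 73773}\right) \left(-100627 + 314618\right) = \left(\sqrt{87590 + 130412} + \sqrt{9 + 73773}\right) \left(-100627 + 314618\right) = \left(\sqrt{218002} + \sqrt{73782}\right) 213991 = \left(\sqrt{218002} + 3 \sqrt{8198}\right) 213991 = 213991 \sqrt{218002} + 641973 \sqrt{8198}$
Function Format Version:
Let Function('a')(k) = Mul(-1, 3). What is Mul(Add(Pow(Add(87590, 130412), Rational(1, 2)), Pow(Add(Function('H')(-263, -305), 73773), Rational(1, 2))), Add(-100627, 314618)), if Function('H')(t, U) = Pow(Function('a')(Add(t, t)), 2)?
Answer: Add(Mul(213991, Pow(218002, Rational(1, 2))), Mul(641973, Pow(8198, Rational(1, 2)))) ≈ 1.5804e+8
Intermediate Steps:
Function('a')(k) = -3
Function('H')(t, U) = 9 (Function('H')(t, U) = Pow(-3, 2) = 9)
Mul(Add(Pow(Add(87590, 130412), Rational(1, 2)), Pow(Add(Function('H')(-263, -305), 73773), Rational(1, 2))), Add(-100627, 314618)) = Mul(Add(Pow(Add(87590, 130412), Rational(1, 2)), Pow(Add(9, 73773), Rational(1, 2))), Add(-100627, 314618)) = Mul(Add(Pow(218002, Rational(1, 2)), Pow(73782, Rational(1, 2))), 213991) = Mul(Add(Pow(218002, Rational(1, 2)), Mul(3, Pow(8198, Rational(1, 2)))), 213991) = Add(Mul(213991, Pow(218002, Rational(1, 2))), Mul(641973, Pow(8198, Rational(1, 2))))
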